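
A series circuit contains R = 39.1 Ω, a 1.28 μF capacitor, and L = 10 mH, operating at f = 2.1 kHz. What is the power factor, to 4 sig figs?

0.4735

ω = 2πf = 13190 rad/s
X_L = ωL = 131.9 Ω
X_C = 1/(ωC) = 59.21 Ω
Net reactance X = X_L − X_C = 72.74 Ω
Z = 39.10 + j72.74 Ω
|Z| = √(39.10² + 72.74²) = 82.58 Ω
∠Z = arctan(72.74/39.10) = 61.74°
cos φ = cos(61.74°) = 0.4735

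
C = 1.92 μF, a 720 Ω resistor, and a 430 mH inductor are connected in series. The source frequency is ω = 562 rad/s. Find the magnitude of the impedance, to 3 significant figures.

994 Ω

X_L = ωL = 242 Ω
X_C = 1/(ωC) = 927 Ω
Net reactance X = X_L − X_C = -685 Ω
Z = 720 − j685 Ω
|Z| = √(720² + 685²) = 994 Ω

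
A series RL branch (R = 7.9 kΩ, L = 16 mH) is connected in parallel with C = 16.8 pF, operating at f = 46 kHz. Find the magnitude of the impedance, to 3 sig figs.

ω = 2πf = 289000 rad/s
X_L = ωL = 4620 Ω
X_C = 1/(ωC) = 206000 Ω
Branch 1 (R+jX_L): Z₁ = 7900 + j4620 Ω, |Z₁| = 9150 Ω
Branch 2 (−jX_C): Z₂ = −j206000 Ω
Parallel: Z = Z₁Z₂/(Z₁+Z₂), |Z| = 9360 Ω, ∠Z = 28.1°

9360 Ω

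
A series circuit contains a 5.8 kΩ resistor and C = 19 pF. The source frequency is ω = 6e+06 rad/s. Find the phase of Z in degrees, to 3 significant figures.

X_C = 1/(ωC) = 8770 Ω
Z = 5800 − j8770 Ω
|Z| = √(5800² + 8770²) = 10500 Ω
∠Z = arctan(-8770/5800) = -56.5°

-56.5°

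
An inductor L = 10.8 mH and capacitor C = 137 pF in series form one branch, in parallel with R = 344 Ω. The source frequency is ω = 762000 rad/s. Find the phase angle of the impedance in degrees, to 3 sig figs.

-14.3°

X_L = ωL = 8230 Ω
X_C = 1/(ωC) = 9580 Ω
Branch 1: Z₁ = R = 344 Ω
Branch 2 (series LC): Z₂ = j(X_L − X_C) = −j1350 Ω
Parallel: Z = Z₁Z₂/(Z₁+Z₂), |Z| = 333 Ω, ∠Z = -14.3°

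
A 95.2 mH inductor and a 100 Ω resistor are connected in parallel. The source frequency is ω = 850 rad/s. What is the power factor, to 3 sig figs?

0.629

X_L = ωL = 80.9 Ω
Parallel: admittances add. Y = 1/R + 1/(jωL)
Y = (0.0100 − j0.0124) S
|Y| = 0.0159 S → |Z| = 1/|Y| = 62.9 Ω, ∠Z = −∠Y = 51.0°
cos φ = cos(51.0°) = 0.629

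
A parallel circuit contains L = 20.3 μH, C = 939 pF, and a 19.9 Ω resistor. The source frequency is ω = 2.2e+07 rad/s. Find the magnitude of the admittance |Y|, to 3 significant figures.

53.5 mS

X_L = ωL = 447 Ω
X_C = 1/(ωC) = 48.4 Ω
Parallel: admittances add. Y = 1/R + 1/(jωL) + jωC
Y = (0.0503 + j0.0184) S
|Y| = 0.0535 S → |Z| = 1/|Y| = 18.7 Ω, ∠Z = −∠Y = -20.1°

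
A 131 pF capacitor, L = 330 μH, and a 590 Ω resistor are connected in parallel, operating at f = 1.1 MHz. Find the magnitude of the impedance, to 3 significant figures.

569 Ω

ω = 2πf = 6.912e+06 rad/s
X_L = ωL = 2280 Ω
X_C = 1/(ωC) = 1100 Ω
Parallel: admittances add. Y = 1/R + 1/(jωL) + jωC
Y = (0.00169 + j0.000467) S
|Y| = 0.00176 S → |Z| = 1/|Y| = 569 Ω, ∠Z = −∠Y = -15.4°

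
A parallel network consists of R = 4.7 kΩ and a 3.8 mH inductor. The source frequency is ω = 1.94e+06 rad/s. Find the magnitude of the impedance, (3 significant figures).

X_L = ωL = 7370 Ω
Parallel: admittances add. Y = 1/R + 1/(jωL)
Y = (0.000213 − j0.000136) S
|Y| = 0.000252 S → |Z| = 1/|Y| = 3960 Ω, ∠Z = −∠Y = 32.5°

3960 Ω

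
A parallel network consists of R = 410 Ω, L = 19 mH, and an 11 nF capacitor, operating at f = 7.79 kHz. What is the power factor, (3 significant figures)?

ω = 2πf = 48950 rad/s
X_L = ωL = 930 Ω
X_C = 1/(ωC) = 1860 Ω
Parallel: admittances add. Y = 1/R + 1/(jωL) + jωC
Y = (0.00244 − j0.000537) S
|Y| = 0.00250 S → |Z| = 1/|Y| = 400 Ω, ∠Z = −∠Y = 12.4°
cos φ = cos(12.4°) = 0.977

0.977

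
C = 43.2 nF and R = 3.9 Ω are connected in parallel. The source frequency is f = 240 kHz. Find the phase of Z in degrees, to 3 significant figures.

-14.3°

ω = 2πf = 1.508e+06 rad/s
X_C = 1/(ωC) = 15.4 Ω
Parallel: admittances add. Y = 1/R + jωC
Y = (0.256 + j0.0651) S
|Y| = 0.265 S → |Z| = 1/|Y| = 3.78 Ω, ∠Z = −∠Y = -14.3°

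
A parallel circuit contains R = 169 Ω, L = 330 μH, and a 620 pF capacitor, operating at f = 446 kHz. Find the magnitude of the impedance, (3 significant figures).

ω = 2πf = 2.802e+06 rad/s
X_L = ωL = 925 Ω
X_C = 1/(ωC) = 576 Ω
Parallel: admittances add. Y = 1/R + 1/(jωL) + jωC
Y = (0.00592 + j0.000656) S
|Y| = 0.00595 S → |Z| = 1/|Y| = 168 Ω, ∠Z = −∠Y = -6.33°

168 Ω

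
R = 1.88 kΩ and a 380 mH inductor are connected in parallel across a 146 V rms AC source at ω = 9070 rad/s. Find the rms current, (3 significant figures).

88.5 mA

X_L = ωL = 3450 Ω
Parallel: admittances add. Y = 1/R + 1/(jωL)
Y = (0.000532 − j0.000290) S
|Y| = 0.000606 S → |Z| = 1/|Y| = 1650 Ω, ∠Z = −∠Y = 28.6°
I = V/|Z| = 146/1650 = 88.5 mA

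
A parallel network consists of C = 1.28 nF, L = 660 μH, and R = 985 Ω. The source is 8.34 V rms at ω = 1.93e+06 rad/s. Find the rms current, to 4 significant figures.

X_L = ωL = 1274 Ω
X_C = 1/(ωC) = 404.8 Ω
Parallel: admittances add. Y = 1/R + 1/(jωL) + jωC
Y = (0.001015 + j0.001685) S
|Y| = 0.001968 S → |Z| = 1/|Y| = 508.3 Ω, ∠Z = −∠Y = -58.94°
I = V/|Z| = 8.34/508.3 = 16.41 mA

16.41 mA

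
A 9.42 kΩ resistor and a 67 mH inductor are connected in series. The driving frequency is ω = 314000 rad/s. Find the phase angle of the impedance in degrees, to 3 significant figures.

65.9°

X_L = ωL = 21000 Ω
Z = 9420 + j21000 Ω
|Z| = √(9420² + 21000²) = 23100 Ω
∠Z = arctan(21000/9420) = 65.9°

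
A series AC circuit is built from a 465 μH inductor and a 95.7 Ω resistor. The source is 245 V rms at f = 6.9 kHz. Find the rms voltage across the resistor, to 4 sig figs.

239.7 V

ω = 2πf = 43350 rad/s
X_L = ωL = 20.16 Ω
Z = 95.70 + j20.16 Ω
|Z| = √(95.70² + 20.16²) = 97.80 Ω
I = V/|Z| = 2.505 A
V_R = I·|Z_R| = 2.505 × 95.70 = 239.7 V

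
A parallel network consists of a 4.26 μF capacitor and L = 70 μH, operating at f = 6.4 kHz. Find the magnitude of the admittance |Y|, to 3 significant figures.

ω = 2πf = 40210 rad/s
X_L = ωL = 2.81 Ω
X_C = 1/(ωC) = 5.84 Ω
Parallel: admittances add. Y = 1/(jωL) + jωC
Y = (0 − j0.184) S
|Y| = 0.184 S → |Z| = 1/|Y| = 5.44 Ω, ∠Z = −∠Y = 90.0°

184 mS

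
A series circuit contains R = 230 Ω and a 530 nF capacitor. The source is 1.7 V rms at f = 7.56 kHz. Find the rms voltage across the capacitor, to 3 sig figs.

0.289 V

ω = 2πf = 47500 rad/s
X_C = 1/(ωC) = 39.7 Ω
Z = 230 − j39.7 Ω
|Z| = √(230² + 39.7²) = 233 Ω
I = V/|Z| = 7.28 mA
V_C = I·|Z_C| = 0.00728 × 39.7 = 0.289 V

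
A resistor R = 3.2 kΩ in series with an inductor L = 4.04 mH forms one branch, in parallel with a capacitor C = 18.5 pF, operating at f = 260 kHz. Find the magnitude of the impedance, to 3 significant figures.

ω = 2πf = 1.634e+06 rad/s
X_L = ωL = 6600 Ω
X_C = 1/(ωC) = 33100 Ω
Branch 1 (R+jX_L): Z₁ = 3200 + j6600 Ω, |Z₁| = 7330 Ω
Branch 2 (−jX_C): Z₂ = −j33100 Ω
Parallel: Z = Z₁Z₂/(Z₁+Z₂), |Z| = 9100 Ω, ∠Z = 57.2°

9100 Ω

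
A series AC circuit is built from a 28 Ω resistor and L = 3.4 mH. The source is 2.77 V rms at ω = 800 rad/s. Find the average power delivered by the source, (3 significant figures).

X_L = ωL = 2.72 Ω
Z = 28.0 + j2.72 Ω
|Z| = √(28.0² + 2.72²) = 28.1 Ω
∠Z = arctan(2.72/28.0) = 5.55°
I = V/|Z| = 98.5 mA
P = VI cos φ = 2.77 × 0.0985 × cos(5.55°) = 271 mW

271 mW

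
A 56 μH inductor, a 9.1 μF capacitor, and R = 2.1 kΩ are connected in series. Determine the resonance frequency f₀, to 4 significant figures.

7.050 kHz

ω₀ = 1/√(LC) = 1/√(5.6e-05 × 9.1e-06) = 44300 rad/s
f₀ = ω₀/(2π) = 7.050 kHz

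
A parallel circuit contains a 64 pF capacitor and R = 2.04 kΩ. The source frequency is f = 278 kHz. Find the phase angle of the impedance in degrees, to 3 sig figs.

-12.8°

ω = 2πf = 1.747e+06 rad/s
X_C = 1/(ωC) = 8950 Ω
Parallel: admittances add. Y = 1/R + jωC
Y = (0.000490 + j0.000112) S
|Y| = 0.000503 S → |Z| = 1/|Y| = 1990 Ω, ∠Z = −∠Y = -12.8°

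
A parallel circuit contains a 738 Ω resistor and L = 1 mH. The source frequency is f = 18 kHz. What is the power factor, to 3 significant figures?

0.151

ω = 2πf = 113100 rad/s
X_L = ωL = 113 Ω
Parallel: admittances add. Y = 1/R + 1/(jωL)
Y = (0.00136 − j0.00884) S
|Y| = 0.00895 S → |Z| = 1/|Y| = 112 Ω, ∠Z = −∠Y = 81.3°
cos φ = cos(81.3°) = 0.151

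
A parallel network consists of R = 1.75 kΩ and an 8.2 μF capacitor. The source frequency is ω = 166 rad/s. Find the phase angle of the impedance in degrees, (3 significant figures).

-67.2°

X_C = 1/(ωC) = 735 Ω
Parallel: admittances add. Y = 1/R + jωC
Y = (0.000571 + j0.00136) S
|Y| = 0.00148 S → |Z| = 1/|Y| = 677 Ω, ∠Z = −∠Y = -67.2°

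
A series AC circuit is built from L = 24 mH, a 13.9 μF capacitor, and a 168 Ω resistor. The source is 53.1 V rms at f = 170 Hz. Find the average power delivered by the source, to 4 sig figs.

ω = 2πf = 1068 rad/s
X_L = ωL = 25.64 Ω
X_C = 1/(ωC) = 67.35 Ω
Net reactance X = X_L − X_C = -41.72 Ω
Z = 168.0 − j41.72 Ω
|Z| = √(168.0² + 41.72²) = 173.1 Ω
∠Z = arctan(-41.72/168.0) = -13.95°
I = V/|Z| = 306.8 mA
P = VI cos φ = 53.1 × 0.3068 × cos(-13.95°) = 15.81 W

15.81 W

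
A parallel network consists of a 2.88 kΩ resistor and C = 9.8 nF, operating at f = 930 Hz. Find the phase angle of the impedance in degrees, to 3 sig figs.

-9.37°

ω = 2πf = 5843 rad/s
X_C = 1/(ωC) = 17500 Ω
Parallel: admittances add. Y = 1/R + jωC
Y = (0.000347 + j5.73e-05) S
|Y| = 0.000352 S → |Z| = 1/|Y| = 2840 Ω, ∠Z = −∠Y = -9.37°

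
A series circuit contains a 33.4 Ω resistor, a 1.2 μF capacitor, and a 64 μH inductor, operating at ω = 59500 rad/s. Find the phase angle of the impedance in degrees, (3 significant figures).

-17.0°

X_L = ωL = 3.81 Ω
X_C = 1/(ωC) = 14.0 Ω
Net reactance X = X_L − X_C = -10.2 Ω
Z = 33.4 − j10.2 Ω
|Z| = √(33.4² + 10.2²) = 34.9 Ω
∠Z = arctan(-10.2/33.4) = -17.0°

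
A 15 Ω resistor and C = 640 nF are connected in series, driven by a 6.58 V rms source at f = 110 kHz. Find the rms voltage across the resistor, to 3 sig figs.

ω = 2πf = 691200 rad/s
X_C = 1/(ωC) = 2.26 Ω
Z = 15.0 − j2.26 Ω
|Z| = √(15.0² + 2.26²) = 15.2 Ω
I = V/|Z| = 434 mA
V_R = I·|Z_R| = 0.434 × 15.0 = 6.51 V

6.51 V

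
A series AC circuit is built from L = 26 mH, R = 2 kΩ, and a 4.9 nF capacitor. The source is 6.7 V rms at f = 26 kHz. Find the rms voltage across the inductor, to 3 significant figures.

ω = 2πf = 163400 rad/s
X_L = ωL = 4250 Ω
X_C = 1/(ωC) = 1250 Ω
Net reactance X = X_L − X_C = 3000 Ω
Z = 2000 + j3000 Ω
|Z| = √(2000² + 3000²) = 3600 Ω
I = V/|Z| = 1.86 mA
V_L = I·|Z_L| = 0.00186 × 4250 = 7.90 V

7.90 V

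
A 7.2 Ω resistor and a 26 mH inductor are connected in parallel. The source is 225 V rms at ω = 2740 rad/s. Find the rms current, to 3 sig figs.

X_L = ωL = 71.2 Ω
Parallel: admittances add. Y = 1/R + 1/(jωL)
Y = (0.139 − j0.0140) S
|Y| = 0.140 S → |Z| = 1/|Y| = 7.16 Ω, ∠Z = −∠Y = 5.77°
I = V/|Z| = 225/7.16 = 31.4 A

31.4 A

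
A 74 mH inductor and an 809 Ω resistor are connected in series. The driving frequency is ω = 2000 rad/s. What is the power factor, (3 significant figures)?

0.984

X_L = ωL = 148 Ω
Z = 809 + j148 Ω
|Z| = √(809² + 148²) = 822 Ω
∠Z = arctan(148/809) = 10.4°
cos φ = cos(10.4°) = 0.984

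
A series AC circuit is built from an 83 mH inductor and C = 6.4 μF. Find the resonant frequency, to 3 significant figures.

ω₀ = 1/√(LC) = 1/√(0.083 × 6.4e-06) = 1372 rad/s
f₀ = ω₀/(2π) = 218 Hz

218 Hz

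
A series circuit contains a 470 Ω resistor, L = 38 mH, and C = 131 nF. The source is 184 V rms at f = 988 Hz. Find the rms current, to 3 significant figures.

ω = 2πf = 6208 rad/s
X_L = ωL = 236 Ω
X_C = 1/(ωC) = 1230 Ω
Net reactance X = X_L − X_C = -994 Ω
Z = 470 − j994 Ω
|Z| = √(470² + 994²) = 1100 Ω
I = V/|Z| = 184/1100 = 167 mA

167 mA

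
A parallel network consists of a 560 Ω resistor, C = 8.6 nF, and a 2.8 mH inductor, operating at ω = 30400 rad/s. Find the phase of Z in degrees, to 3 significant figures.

X_L = ωL = 85.1 Ω
X_C = 1/(ωC) = 3820 Ω
Parallel: admittances add. Y = 1/R + 1/(jωL) + jωC
Y = (0.00179 − j0.0115) S
|Y| = 0.0116 S → |Z| = 1/|Y| = 86.0 Ω, ∠Z = −∠Y = 81.2°

81.2°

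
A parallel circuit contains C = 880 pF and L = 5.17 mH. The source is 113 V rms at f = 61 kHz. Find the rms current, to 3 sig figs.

ω = 2πf = 383300 rad/s
X_L = ωL = 1980 Ω
X_C = 1/(ωC) = 2960 Ω
Parallel: admittances add. Y = 1/(jωL) + jωC
Y = (0 − j0.000167) S
|Y| = 0.000167 S → |Z| = 1/|Y| = 5970 Ω, ∠Z = −∠Y = 90.0°
I = V/|Z| = 113/5970 = 18.9 mA

18.9 mA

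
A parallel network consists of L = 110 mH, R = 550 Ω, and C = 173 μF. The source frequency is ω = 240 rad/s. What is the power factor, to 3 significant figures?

X_L = ωL = 26.4 Ω
X_C = 1/(ωC) = 24.1 Ω
Parallel: admittances add. Y = 1/R + 1/(jωL) + jωC
Y = (0.00182 + j0.00364) S
|Y| = 0.00407 S → |Z| = 1/|Y| = 246 Ω, ∠Z = −∠Y = -63.5°
cos φ = cos(-63.5°) = 0.447

0.447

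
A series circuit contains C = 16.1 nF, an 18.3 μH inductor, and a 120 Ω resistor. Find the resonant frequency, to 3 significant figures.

293 kHz

ω₀ = 1/√(LC) = 1/√(1.83e-05 × 1.61e-08) = 1.842e+06 rad/s
f₀ = ω₀/(2π) = 293 kHz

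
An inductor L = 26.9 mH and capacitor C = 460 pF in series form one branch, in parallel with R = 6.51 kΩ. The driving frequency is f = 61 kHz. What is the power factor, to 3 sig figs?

ω = 2πf = 383300 rad/s
X_L = ωL = 10300 Ω
X_C = 1/(ωC) = 5670 Ω
Branch 1: Z₁ = R = 6510 Ω
Branch 2 (series LC): Z₂ = j(X_L − X_C) = j4640 Ω
Parallel: Z = Z₁Z₂/(Z₁+Z₂), |Z| = 3780 Ω, ∠Z = 54.5°
cos φ = cos(54.5°) = 0.580

0.580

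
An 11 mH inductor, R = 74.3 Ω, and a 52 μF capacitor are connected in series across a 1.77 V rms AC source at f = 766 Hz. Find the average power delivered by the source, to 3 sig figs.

29.4 mW

ω = 2πf = 4813 rad/s
X_L = ωL = 52.9 Ω
X_C = 1/(ωC) = 4.00 Ω
Net reactance X = X_L − X_C = 48.9 Ω
Z = 74.3 + j48.9 Ω
|Z| = √(74.3² + 48.9²) = 89.0 Ω
∠Z = arctan(48.9/74.3) = 33.4°
I = V/|Z| = 19.9 mA
P = VI cos φ = 1.77 × 0.0199 × cos(33.4°) = 29.4 mW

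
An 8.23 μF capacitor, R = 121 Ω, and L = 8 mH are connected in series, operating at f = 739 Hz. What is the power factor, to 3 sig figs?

0.996

ω = 2πf = 4643 rad/s
X_L = ωL = 37.1 Ω
X_C = 1/(ωC) = 26.2 Ω
Net reactance X = X_L − X_C = 11.0 Ω
Z = 121 + j11.0 Ω
|Z| = √(121² + 11.0²) = 121 Ω
∠Z = arctan(11.0/121) = 5.18°
cos φ = cos(5.18°) = 0.996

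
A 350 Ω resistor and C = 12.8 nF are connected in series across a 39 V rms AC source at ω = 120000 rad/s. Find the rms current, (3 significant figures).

X_C = 1/(ωC) = 651 Ω
Z = 350 − j651 Ω
|Z| = √(350² + 651²) = 739 Ω
I = V/|Z| = 39/739 = 52.8 mA

52.8 mA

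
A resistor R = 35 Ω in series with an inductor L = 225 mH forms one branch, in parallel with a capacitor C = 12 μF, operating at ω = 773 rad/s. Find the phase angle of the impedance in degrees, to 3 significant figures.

-73.5°

X_L = ωL = 174 Ω
X_C = 1/(ωC) = 108 Ω
Branch 1 (R+jX_L): Z₁ = 35.0 + j174 Ω, |Z₁| = 177 Ω
Branch 2 (−jX_C): Z₂ = −j108 Ω
Parallel: Z = Z₁Z₂/(Z₁+Z₂), |Z| = 256 Ω, ∠Z = -73.5°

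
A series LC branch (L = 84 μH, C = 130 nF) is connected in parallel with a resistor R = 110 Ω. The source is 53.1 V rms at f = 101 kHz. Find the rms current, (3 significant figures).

1.38 A

ω = 2πf = 634600 rad/s
X_L = ωL = 53.3 Ω
X_C = 1/(ωC) = 12.1 Ω
Branch 1: Z₁ = R = 110 Ω
Branch 2 (series LC): Z₂ = j(X_L − X_C) = j41.2 Ω
Parallel: Z = Z₁Z₂/(Z₁+Z₂), |Z| = 38.6 Ω, ∠Z = 69.5°
I = V/|Z| = 53.1/38.6 = 1.38 A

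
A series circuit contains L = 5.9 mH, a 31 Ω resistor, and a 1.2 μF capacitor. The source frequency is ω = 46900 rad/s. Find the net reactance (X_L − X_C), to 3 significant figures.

X_L = ωL = 277 Ω
X_C = 1/(ωC) = 17.8 Ω
X = 277 − 17.8 = 259 Ω

259 Ω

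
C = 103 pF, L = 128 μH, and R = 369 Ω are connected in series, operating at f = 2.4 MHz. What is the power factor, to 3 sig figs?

ω = 2πf = 1.508e+07 rad/s
X_L = ωL = 1930 Ω
X_C = 1/(ωC) = 644 Ω
Net reactance X = X_L − X_C = 1290 Ω
Z = 369 + j1290 Ω
|Z| = √(369² + 1290²) = 1340 Ω
∠Z = arctan(1290/369) = 74.0°
cos φ = cos(74.0°) = 0.276

0.276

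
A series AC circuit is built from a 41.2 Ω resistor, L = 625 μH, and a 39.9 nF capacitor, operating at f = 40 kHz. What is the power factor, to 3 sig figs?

ω = 2πf = 251300 rad/s
X_L = ωL = 157 Ω
X_C = 1/(ωC) = 99.7 Ω
Net reactance X = X_L − X_C = 57.4 Ω
Z = 41.2 + j57.4 Ω
|Z| = √(41.2² + 57.4²) = 70.6 Ω
∠Z = arctan(57.4/41.2) = 54.3°
cos φ = cos(54.3°) = 0.583

0.583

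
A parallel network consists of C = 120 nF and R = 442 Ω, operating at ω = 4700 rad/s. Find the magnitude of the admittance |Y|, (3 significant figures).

X_C = 1/(ωC) = 1770 Ω
Parallel: admittances add. Y = 1/R + jωC
Y = (0.00226 + j0.000564) S
|Y| = 0.00233 S → |Z| = 1/|Y| = 429 Ω, ∠Z = −∠Y = -14.0°

2.33 mS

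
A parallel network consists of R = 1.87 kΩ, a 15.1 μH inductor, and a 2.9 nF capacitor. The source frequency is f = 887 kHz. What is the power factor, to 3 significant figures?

ω = 2πf = 5.573e+06 rad/s
X_L = ωL = 84.2 Ω
X_C = 1/(ωC) = 61.9 Ω
Parallel: admittances add. Y = 1/R + 1/(jωL) + jωC
Y = (0.000535 + j0.00428) S
|Y| = 0.00431 S → |Z| = 1/|Y| = 232 Ω, ∠Z = −∠Y = -82.9°
cos φ = cos(-82.9°) = 0.124

0.124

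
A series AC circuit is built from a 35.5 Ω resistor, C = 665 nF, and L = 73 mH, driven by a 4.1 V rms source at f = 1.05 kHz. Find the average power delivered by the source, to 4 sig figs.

9.096 mW

ω = 2πf = 6597 rad/s
X_L = ωL = 481.6 Ω
X_C = 1/(ωC) = 227.9 Ω
Net reactance X = X_L − X_C = 253.7 Ω
Z = 35.50 + j253.7 Ω
|Z| = √(35.50² + 253.7²) = 256.1 Ω
∠Z = arctan(253.7/35.50) = 82.03°
I = V/|Z| = 16.01 mA
P = VI cos φ = 4.1 × 0.01601 × cos(82.03°) = 9.096 mW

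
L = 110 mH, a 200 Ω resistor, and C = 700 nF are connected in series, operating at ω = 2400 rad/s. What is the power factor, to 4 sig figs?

0.5169

X_L = ωL = 264.0 Ω
X_C = 1/(ωC) = 595.2 Ω
Net reactance X = X_L − X_C = -331.2 Ω
Z = 200.0 − j331.2 Ω
|Z| = √(200.0² + 331.2²) = 386.9 Ω
∠Z = arctan(-331.2/200.0) = -58.88°
cos φ = cos(-58.88°) = 0.5169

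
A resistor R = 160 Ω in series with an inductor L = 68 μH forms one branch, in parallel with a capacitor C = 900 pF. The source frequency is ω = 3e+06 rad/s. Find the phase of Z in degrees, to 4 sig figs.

X_L = ωL = 204.0 Ω
X_C = 1/(ωC) = 370.4 Ω
Branch 1 (R+jX_L): Z₁ = 160.0 + j204.0 Ω, |Z₁| = 259.3 Ω
Branch 2 (−jX_C): Z₂ = −j370.4 Ω
Parallel: Z = Z₁Z₂/(Z₁+Z₂), |Z| = 416.0 Ω, ∠Z = 8.011°

8.011°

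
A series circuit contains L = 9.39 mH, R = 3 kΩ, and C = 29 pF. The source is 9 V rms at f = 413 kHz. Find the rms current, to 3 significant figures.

ω = 2πf = 2.595e+06 rad/s
X_L = ωL = 24400 Ω
X_C = 1/(ωC) = 13300 Ω
Net reactance X = X_L − X_C = 11100 Ω
Z = 3000 + j11100 Ω
|Z| = √(3000² + 11100²) = 11500 Ω
I = V/|Z| = 9/11500 = 784 μA

784 μA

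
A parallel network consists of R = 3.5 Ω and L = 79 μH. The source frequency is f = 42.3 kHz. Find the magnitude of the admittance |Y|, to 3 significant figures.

290 mS

ω = 2πf = 265800 rad/s
X_L = ωL = 21.0 Ω
Parallel: admittances add. Y = 1/R + 1/(jωL)
Y = (0.286 − j0.0476) S
|Y| = 0.290 S → |Z| = 1/|Y| = 3.45 Ω, ∠Z = −∠Y = 9.46°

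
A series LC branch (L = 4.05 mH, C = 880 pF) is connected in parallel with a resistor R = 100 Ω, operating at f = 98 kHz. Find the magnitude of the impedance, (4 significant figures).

ω = 2πf = 615800 rad/s
X_L = ωL = 2494 Ω
X_C = 1/(ωC) = 1845 Ω
Branch 1: Z₁ = R = 100.0 Ω
Branch 2 (series LC): Z₂ = j(X_L − X_C) = j648.3 Ω
Parallel: Z = Z₁Z₂/(Z₁+Z₂), |Z| = 98.83 Ω, ∠Z = 8.769°

98.83 Ω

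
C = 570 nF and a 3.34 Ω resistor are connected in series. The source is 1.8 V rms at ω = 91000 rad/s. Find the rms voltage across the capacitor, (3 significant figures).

X_C = 1/(ωC) = 19.3 Ω
Z = 3.34 − j19.3 Ω
|Z| = √(3.34² + 19.3²) = 19.6 Ω
I = V/|Z| = 92.0 mA
V_C = I·|Z_C| = 0.0920 × 19.3 = 1.77 V

1.77 V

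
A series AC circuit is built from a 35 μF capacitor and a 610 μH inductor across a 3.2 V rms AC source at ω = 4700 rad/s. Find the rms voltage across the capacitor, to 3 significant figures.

X_L = ωL = 2.87 Ω
X_C = 1/(ωC) = 6.08 Ω
Net reactance X = X_L − X_C = -3.21 Ω
Z = − j3.21 Ω
|Z| = √(0² + 3.21²) = 3.21 Ω
I = V/|Z| = 996 mA
V_C = I·|Z_C| = 0.996 × 6.08 = 6.06 V

6.06 V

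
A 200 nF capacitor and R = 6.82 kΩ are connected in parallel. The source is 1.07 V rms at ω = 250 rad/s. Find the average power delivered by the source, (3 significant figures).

168 μW

X_C = 1/(ωC) = 20000 Ω
Parallel: admittances add. Y = 1/R + jωC
Y = (0.000147 + j5e-05) S
|Y| = 0.000155 S → |Z| = 1/|Y| = 6460 Ω, ∠Z = −∠Y = -18.8°
I = V/|Z| = 166 μA
P = VI cos φ = 1.07 × 0.000166 × cos(-18.8°) = 168 μW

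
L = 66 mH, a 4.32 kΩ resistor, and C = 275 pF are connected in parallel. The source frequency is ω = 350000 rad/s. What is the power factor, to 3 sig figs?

X_L = ωL = 23100 Ω
X_C = 1/(ωC) = 10400 Ω
Parallel: admittances add. Y = 1/R + 1/(jωL) + jωC
Y = (0.000231 + j5.3e-05) S
|Y| = 0.000237 S → |Z| = 1/|Y| = 4210 Ω, ∠Z = −∠Y = -12.9°
cos φ = cos(-12.9°) = 0.975

0.975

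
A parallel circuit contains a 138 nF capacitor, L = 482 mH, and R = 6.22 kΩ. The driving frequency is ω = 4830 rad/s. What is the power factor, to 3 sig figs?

X_L = ωL = 2330 Ω
X_C = 1/(ωC) = 1500 Ω
Parallel: admittances add. Y = 1/R + 1/(jωL) + jωC
Y = (0.000161 + j0.000237) S
|Y| = 0.000286 S → |Z| = 1/|Y| = 3490 Ω, ∠Z = −∠Y = -55.8°
cos φ = cos(-55.8°) = 0.561

0.561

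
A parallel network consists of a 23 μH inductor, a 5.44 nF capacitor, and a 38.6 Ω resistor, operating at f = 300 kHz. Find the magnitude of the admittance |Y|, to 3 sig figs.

ω = 2πf = 1.885e+06 rad/s
X_L = ωL = 43.4 Ω
X_C = 1/(ωC) = 97.5 Ω
Parallel: admittances add. Y = 1/R + 1/(jωL) + jωC
Y = (0.0259 − j0.0128) S
|Y| = 0.0289 S → |Z| = 1/|Y| = 34.6 Ω, ∠Z = −∠Y = 26.3°

28.9 mS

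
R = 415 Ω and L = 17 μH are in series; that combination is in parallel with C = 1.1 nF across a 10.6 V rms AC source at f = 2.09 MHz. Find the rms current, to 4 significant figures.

143.8 mA

ω = 2πf = 1.313e+07 rad/s
X_L = ωL = 223.2 Ω
X_C = 1/(ωC) = 69.23 Ω
Branch 1 (R+jX_L): Z₁ = 415.0 + j223.2 Ω, |Z₁| = 471.2 Ω
Branch 2 (−jX_C): Z₂ = −j69.23 Ω
Parallel: Z = Z₁Z₂/(Z₁+Z₂), |Z| = 73.70 Ω, ∠Z = -82.08°
I = V/|Z| = 10.6/73.70 = 143.8 mA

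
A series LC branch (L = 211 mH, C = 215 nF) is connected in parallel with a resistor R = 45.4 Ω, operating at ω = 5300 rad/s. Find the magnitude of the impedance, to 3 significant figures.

X_L = ωL = 1120 Ω
X_C = 1/(ωC) = 878 Ω
Branch 1: Z₁ = R = 45.4 Ω
Branch 2 (series LC): Z₂ = j(X_L − X_C) = j241 Ω
Parallel: Z = Z₁Z₂/(Z₁+Z₂), |Z| = 44.6 Ω, ∠Z = 10.7°

44.6 Ω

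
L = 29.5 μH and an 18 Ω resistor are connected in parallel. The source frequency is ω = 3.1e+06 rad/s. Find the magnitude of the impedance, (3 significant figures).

17.7 Ω

X_L = ωL = 91.5 Ω
Parallel: admittances add. Y = 1/R + 1/(jωL)
Y = (0.0556 − j0.0109) S
|Y| = 0.0566 S → |Z| = 1/|Y| = 17.7 Ω, ∠Z = −∠Y = 11.1°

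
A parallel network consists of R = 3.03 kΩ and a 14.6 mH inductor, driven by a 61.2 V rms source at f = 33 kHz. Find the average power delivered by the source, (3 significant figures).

1.24 W

ω = 2πf = 207300 rad/s
X_L = ωL = 3030 Ω
Parallel: admittances add. Y = 1/R + 1/(jωL)
Y = (0.000330 − j0.000330) S
|Y| = 0.000467 S → |Z| = 1/|Y| = 2140 Ω, ∠Z = −∠Y = 45.0°
I = V/|Z| = 28.6 mA
P = VI cos φ = 61.2 × 0.0286 × cos(45.0°) = 1.24 W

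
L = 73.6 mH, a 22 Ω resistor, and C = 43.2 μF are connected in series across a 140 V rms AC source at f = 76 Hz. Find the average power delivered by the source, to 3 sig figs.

652 W

ω = 2πf = 477.5 rad/s
X_L = ωL = 35.1 Ω
X_C = 1/(ωC) = 48.5 Ω
Net reactance X = X_L − X_C = -13.3 Ω
Z = 22.0 − j13.3 Ω
|Z| = √(22.0² + 13.3²) = 25.7 Ω
∠Z = arctan(-13.3/22.0) = -31.2°
I = V/|Z| = 5.44 A
P = VI cos φ = 140 × 5.44 × cos(-31.2°) = 652 W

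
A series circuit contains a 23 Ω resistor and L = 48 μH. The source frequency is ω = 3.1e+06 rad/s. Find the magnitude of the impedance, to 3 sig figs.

151 Ω

X_L = ωL = 149 Ω
Z = 23.0 + j149 Ω
|Z| = √(23.0² + 149²) = 151 Ω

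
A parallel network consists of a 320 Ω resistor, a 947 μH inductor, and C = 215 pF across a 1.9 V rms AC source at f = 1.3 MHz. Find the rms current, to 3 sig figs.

6.69 mA

ω = 2πf = 8.168e+06 rad/s
X_L = ωL = 7740 Ω
X_C = 1/(ωC) = 569 Ω
Parallel: admittances add. Y = 1/R + 1/(jωL) + jωC
Y = (0.00313 + j0.00163) S
|Y| = 0.00352 S → |Z| = 1/|Y| = 284 Ω, ∠Z = −∠Y = -27.5°
I = V/|Z| = 1.9/284 = 6.69 mA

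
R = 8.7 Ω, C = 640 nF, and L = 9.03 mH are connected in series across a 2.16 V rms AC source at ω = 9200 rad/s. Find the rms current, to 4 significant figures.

24.77 mA

X_L = ωL = 83.08 Ω
X_C = 1/(ωC) = 169.8 Ω
Net reactance X = X_L − X_C = -86.76 Ω
Z = 8.700 − j86.76 Ω
|Z| = √(8.700² + 86.76²) = 87.20 Ω
I = V/|Z| = 2.16/87.20 = 24.77 mA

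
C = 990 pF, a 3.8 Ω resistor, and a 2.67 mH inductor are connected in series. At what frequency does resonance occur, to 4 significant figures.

97.89 kHz

ω₀ = 1/√(LC) = 1/√(0.00267 × 9.9e-10) = 615100 rad/s
f₀ = ω₀/(2π) = 97.89 kHz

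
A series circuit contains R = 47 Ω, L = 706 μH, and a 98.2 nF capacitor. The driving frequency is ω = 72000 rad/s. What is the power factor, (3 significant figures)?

0.460

X_L = ωL = 50.8 Ω
X_C = 1/(ωC) = 141 Ω
Net reactance X = X_L − X_C = -90.6 Ω
Z = 47.0 − j90.6 Ω
|Z| = √(47.0² + 90.6²) = 102 Ω
∠Z = arctan(-90.6/47.0) = -62.6°
cos φ = cos(-62.6°) = 0.460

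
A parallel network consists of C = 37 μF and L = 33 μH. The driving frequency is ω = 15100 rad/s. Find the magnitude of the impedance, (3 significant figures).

0.691 Ω

X_L = ωL = 0.498 Ω
X_C = 1/(ωC) = 1.79 Ω
Parallel: admittances add. Y = 1/(jωL) + jωC
Y = (0 − j1.45) S
|Y| = 1.45 S → |Z| = 1/|Y| = 0.691 Ω, ∠Z = −∠Y = 90.0°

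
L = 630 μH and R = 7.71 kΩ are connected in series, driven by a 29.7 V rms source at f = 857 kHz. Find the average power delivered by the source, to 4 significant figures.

95.85 mW

ω = 2πf = 5.385e+06 rad/s
X_L = ωL = 3392 Ω
Z = 7710 + j3392 Ω
|Z| = √(7710² + 3392²) = 8423 Ω
∠Z = arctan(3392/7710) = 23.75°
I = V/|Z| = 3.526 mA
P = VI cos φ = 29.7 × 0.003526 × cos(23.75°) = 95.85 mW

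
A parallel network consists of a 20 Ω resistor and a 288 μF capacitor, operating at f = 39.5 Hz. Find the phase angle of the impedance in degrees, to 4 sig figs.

-55.03°

ω = 2πf = 248.2 rad/s
X_C = 1/(ωC) = 13.99 Ω
Parallel: admittances add. Y = 1/R + jωC
Y = (0.05000 + j0.07148) S
|Y| = 0.08723 S → |Z| = 1/|Y| = 11.46 Ω, ∠Z = −∠Y = -55.03°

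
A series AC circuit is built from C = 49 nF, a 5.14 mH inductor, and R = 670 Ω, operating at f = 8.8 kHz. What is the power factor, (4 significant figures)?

0.9921

ω = 2πf = 55290 rad/s
X_L = ωL = 284.2 Ω
X_C = 1/(ωC) = 369.1 Ω
Net reactance X = X_L − X_C = -84.90 Ω
Z = 670.0 − j84.90 Ω
|Z| = √(670.0² + 84.90²) = 675.4 Ω
∠Z = arctan(-84.90/670.0) = -7.222°
cos φ = cos(-7.222°) = 0.9921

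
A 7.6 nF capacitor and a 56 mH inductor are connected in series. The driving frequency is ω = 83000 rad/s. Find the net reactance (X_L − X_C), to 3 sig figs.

3060 Ω

X_L = ωL = 4650 Ω
X_C = 1/(ωC) = 1590 Ω
X = 4650 − 1590 = 3060 Ω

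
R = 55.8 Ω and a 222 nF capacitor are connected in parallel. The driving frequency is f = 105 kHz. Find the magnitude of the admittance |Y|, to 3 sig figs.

ω = 2πf = 659700 rad/s
X_C = 1/(ωC) = 6.83 Ω
Parallel: admittances add. Y = 1/R + jωC
Y = (0.0179 + j0.146) S
|Y| = 0.148 S → |Z| = 1/|Y| = 6.78 Ω, ∠Z = −∠Y = -83.0°

148 mS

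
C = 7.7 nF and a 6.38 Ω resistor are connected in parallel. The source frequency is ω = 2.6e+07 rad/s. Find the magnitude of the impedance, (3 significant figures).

X_C = 1/(ωC) = 5.00 Ω
Parallel: admittances add. Y = 1/R + jωC
Y = (0.157 + j0.200) S
|Y| = 0.254 S → |Z| = 1/|Y| = 3.93 Ω, ∠Z = −∠Y = -51.9°

3.93 Ω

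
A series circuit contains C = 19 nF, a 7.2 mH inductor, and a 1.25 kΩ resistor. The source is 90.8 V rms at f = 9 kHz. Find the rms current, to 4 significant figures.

ω = 2πf = 56550 rad/s
X_L = ωL = 407.2 Ω
X_C = 1/(ωC) = 930.7 Ω
Net reactance X = X_L − X_C = -523.6 Ω
Z = 1250 − j523.6 Ω
|Z| = √(1250² + 523.6²) = 1355 Ω
I = V/|Z| = 90.8/1355 = 67.00 mA

67.00 mA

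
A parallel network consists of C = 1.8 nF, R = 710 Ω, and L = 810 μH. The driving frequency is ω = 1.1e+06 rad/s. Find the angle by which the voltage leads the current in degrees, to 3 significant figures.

-31.3°

X_L = ωL = 891 Ω
X_C = 1/(ωC) = 505 Ω
Parallel: admittances add. Y = 1/R + 1/(jωL) + jωC
Y = (0.00141 + j0.000858) S
|Y| = 0.00165 S → |Z| = 1/|Y| = 606 Ω, ∠Z = −∠Y = -31.3°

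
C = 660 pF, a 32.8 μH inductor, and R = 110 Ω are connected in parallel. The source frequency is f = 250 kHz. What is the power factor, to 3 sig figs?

0.443

ω = 2πf = 1.571e+06 rad/s
X_L = ωL = 51.5 Ω
X_C = 1/(ωC) = 965 Ω
Parallel: admittances add. Y = 1/R + 1/(jωL) + jωC
Y = (0.00909 − j0.0184) S
|Y| = 0.0205 S → |Z| = 1/|Y| = 48.8 Ω, ∠Z = −∠Y = 63.7°
cos φ = cos(63.7°) = 0.443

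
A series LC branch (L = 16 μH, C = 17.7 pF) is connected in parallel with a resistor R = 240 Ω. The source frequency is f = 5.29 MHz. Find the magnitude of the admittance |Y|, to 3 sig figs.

4.25 mS

ω = 2πf = 3.324e+07 rad/s
X_L = ωL = 532 Ω
X_C = 1/(ωC) = 1700 Ω
Branch 1: Z₁ = R = 240 Ω
Branch 2 (series LC): Z₂ = j(X_L − X_C) = −j1170 Ω
Parallel: Z = Z₁Z₂/(Z₁+Z₂), |Z| = 235 Ω, ∠Z = -11.6°
|Y| = 1/|Z| = 4.25 mS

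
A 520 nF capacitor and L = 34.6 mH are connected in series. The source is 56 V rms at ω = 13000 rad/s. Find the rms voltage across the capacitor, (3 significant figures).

27.4 V

X_L = ωL = 450 Ω
X_C = 1/(ωC) = 148 Ω
Net reactance X = X_L − X_C = 302 Ω
Z = j302 Ω
|Z| = √(0² + 302²) = 302 Ω
I = V/|Z| = 186 mA
V_C = I·|Z_C| = 0.186 × 148 = 27.4 V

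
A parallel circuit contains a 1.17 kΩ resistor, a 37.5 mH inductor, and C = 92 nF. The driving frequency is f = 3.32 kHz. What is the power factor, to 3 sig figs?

0.800

ω = 2πf = 20860 rad/s
X_L = ωL = 782 Ω
X_C = 1/(ωC) = 521 Ω
Parallel: admittances add. Y = 1/R + 1/(jωL) + jωC
Y = (0.000855 + j0.000641) S
|Y| = 0.00107 S → |Z| = 1/|Y| = 936 Ω, ∠Z = −∠Y = -36.9°
cos φ = cos(-36.9°) = 0.800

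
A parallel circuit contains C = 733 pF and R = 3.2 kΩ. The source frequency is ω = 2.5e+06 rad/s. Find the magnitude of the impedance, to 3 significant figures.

X_C = 1/(ωC) = 546 Ω
Parallel: admittances add. Y = 1/R + jωC
Y = (0.000313 + j0.00183) S
|Y| = 0.00186 S → |Z| = 1/|Y| = 538 Ω, ∠Z = −∠Y = -80.3°

538 Ω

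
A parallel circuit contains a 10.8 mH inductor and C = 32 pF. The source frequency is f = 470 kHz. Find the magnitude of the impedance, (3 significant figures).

15800 Ω

ω = 2πf = 2.953e+06 rad/s
X_L = ωL = 31900 Ω
X_C = 1/(ωC) = 10600 Ω
Parallel: admittances add. Y = 1/(jωL) + jωC
Y = (0 + j6.31e-05) S
|Y| = 6.31e-05 S → |Z| = 1/|Y| = 15800 Ω, ∠Z = −∠Y = -90.0°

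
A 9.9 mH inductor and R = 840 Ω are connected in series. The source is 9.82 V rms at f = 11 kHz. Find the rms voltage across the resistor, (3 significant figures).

7.61 V

ω = 2πf = 69120 rad/s
X_L = ωL = 684 Ω
Z = 840 + j684 Ω
|Z| = √(840² + 684²) = 1080 Ω
I = V/|Z| = 9.06 mA
V_R = I·|Z_R| = 0.00906 × 840 = 7.61 V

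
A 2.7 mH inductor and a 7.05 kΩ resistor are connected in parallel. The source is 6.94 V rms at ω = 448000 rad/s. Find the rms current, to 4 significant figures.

5.821 mA

X_L = ωL = 1210 Ω
Parallel: admittances add. Y = 1/R + 1/(jωL)
Y = (0.0001418 − j0.0008267) S
|Y| = 0.0008388 S → |Z| = 1/|Y| = 1192 Ω, ∠Z = −∠Y = 80.26°
I = V/|Z| = 6.94/1192 = 5.821 mA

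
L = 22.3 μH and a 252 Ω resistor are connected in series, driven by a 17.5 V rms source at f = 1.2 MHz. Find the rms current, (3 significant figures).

57.8 mA

ω = 2πf = 7.54e+06 rad/s
X_L = ωL = 168 Ω
Z = 252 + j168 Ω
|Z| = √(252² + 168²) = 303 Ω
I = V/|Z| = 17.5/303 = 57.8 mA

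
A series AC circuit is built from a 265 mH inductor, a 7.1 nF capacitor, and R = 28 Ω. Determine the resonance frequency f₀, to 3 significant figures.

ω₀ = 1/√(LC) = 1/√(0.265 × 7.1e-09) = 23050 rad/s
f₀ = ω₀/(2π) = 3.67 kHz

3.67 kHz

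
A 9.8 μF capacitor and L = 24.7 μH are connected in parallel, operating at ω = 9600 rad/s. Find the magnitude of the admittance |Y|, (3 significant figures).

X_L = ωL = 0.237 Ω
X_C = 1/(ωC) = 10.6 Ω
Parallel: admittances add. Y = 1/(jωL) + jωC
Y = (0 − j4.12) S
|Y| = 4.12 S → |Z| = 1/|Y| = 0.243 Ω, ∠Z = −∠Y = 90.0°

4.12 S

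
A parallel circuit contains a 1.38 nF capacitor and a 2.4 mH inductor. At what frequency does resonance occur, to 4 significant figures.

ω₀ = 1/√(LC) = 1/√(0.0024 × 1.38e-09) = 549500 rad/s
f₀ = ω₀/(2π) = 87.45 kHz

87.45 kHz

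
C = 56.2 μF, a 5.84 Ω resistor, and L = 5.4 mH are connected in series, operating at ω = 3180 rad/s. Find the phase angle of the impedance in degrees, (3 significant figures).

X_L = ωL = 17.2 Ω
X_C = 1/(ωC) = 5.60 Ω
Net reactance X = X_L − X_C = 11.6 Ω
Z = 5.84 + j11.6 Ω
|Z| = √(5.84² + 11.6²) = 13.0 Ω
∠Z = arctan(11.6/5.84) = 63.2°

63.2°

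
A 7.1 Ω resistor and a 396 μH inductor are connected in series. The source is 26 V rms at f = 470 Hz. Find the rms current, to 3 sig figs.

3.61 A

ω = 2πf = 2953 rad/s
X_L = ωL = 1.17 Ω
Z = 7.10 + j1.17 Ω
|Z| = √(7.10² + 1.17²) = 7.20 Ω
I = V/|Z| = 26/7.20 = 3.61 A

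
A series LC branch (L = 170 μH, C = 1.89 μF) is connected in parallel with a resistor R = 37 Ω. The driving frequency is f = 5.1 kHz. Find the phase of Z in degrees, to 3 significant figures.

ω = 2πf = 32040 rad/s
X_L = ωL = 5.45 Ω
X_C = 1/(ωC) = 16.5 Ω
Branch 1: Z₁ = R = 37.0 Ω
Branch 2 (series LC): Z₂ = j(X_L − X_C) = −j11.1 Ω
Parallel: Z = Z₁Z₂/(Z₁+Z₂), |Z| = 10.6 Ω, ∠Z = -73.4°

-73.4°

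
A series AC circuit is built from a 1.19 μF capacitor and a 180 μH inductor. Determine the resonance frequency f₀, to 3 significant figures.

ω₀ = 1/√(LC) = 1/√(0.00018 × 1.19e-06) = 68330 rad/s
f₀ = ω₀/(2π) = 10.9 kHz

10.9 kHz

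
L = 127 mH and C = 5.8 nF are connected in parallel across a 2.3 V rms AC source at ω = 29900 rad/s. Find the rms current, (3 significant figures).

207 μA

X_L = ωL = 3800 Ω
X_C = 1/(ωC) = 5770 Ω
Parallel: admittances add. Y = 1/(jωL) + jωC
Y = (0 − j8.99e-05) S
|Y| = 8.99e-05 S → |Z| = 1/|Y| = 11100 Ω, ∠Z = −∠Y = 90.0°
I = V/|Z| = 2.3/11100 = 207 μA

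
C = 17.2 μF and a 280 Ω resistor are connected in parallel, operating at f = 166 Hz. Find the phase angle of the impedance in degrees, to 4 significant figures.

-78.74°

ω = 2πf = 1043 rad/s
X_C = 1/(ωC) = 55.74 Ω
Parallel: admittances add. Y = 1/R + jωC
Y = (0.003571 + j0.01794) S
|Y| = 0.01829 S → |Z| = 1/|Y| = 54.67 Ω, ∠Z = −∠Y = -78.74°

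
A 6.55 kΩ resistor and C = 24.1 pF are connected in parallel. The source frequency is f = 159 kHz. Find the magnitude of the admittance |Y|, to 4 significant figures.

154.6 μS

ω = 2πf = 999000 rad/s
X_C = 1/(ωC) = 41530 Ω
Parallel: admittances add. Y = 1/R + jωC
Y = (0.0001527 + j2.408e-05) S
|Y| = 0.0001546 S → |Z| = 1/|Y| = 6470 Ω, ∠Z = −∠Y = -8.962°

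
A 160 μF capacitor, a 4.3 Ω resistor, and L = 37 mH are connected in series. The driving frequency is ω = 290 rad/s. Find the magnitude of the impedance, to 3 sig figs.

X_L = ωL = 10.7 Ω
X_C = 1/(ωC) = 21.6 Ω
Net reactance X = X_L − X_C = -10.8 Ω
Z = 4.30 − j10.8 Ω
|Z| = √(4.30² + 10.8²) = 11.6 Ω

11.6 Ω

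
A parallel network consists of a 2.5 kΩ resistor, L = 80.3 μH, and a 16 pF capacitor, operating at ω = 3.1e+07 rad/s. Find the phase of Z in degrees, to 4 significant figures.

-13.26°

X_L = ωL = 2489 Ω
X_C = 1/(ωC) = 2016 Ω
Parallel: admittances add. Y = 1/R + 1/(jωL) + jωC
Y = (0.0004000 + j9.428e-05) S
|Y| = 0.0004110 S → |Z| = 1/|Y| = 2433 Ω, ∠Z = −∠Y = -13.26°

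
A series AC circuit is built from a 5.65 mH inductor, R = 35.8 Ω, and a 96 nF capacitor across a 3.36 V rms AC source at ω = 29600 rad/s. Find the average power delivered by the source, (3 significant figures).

X_L = ωL = 167 Ω
X_C = 1/(ωC) = 352 Ω
Net reactance X = X_L − X_C = -185 Ω
Z = 35.8 − j185 Ω
|Z| = √(35.8² + 185²) = 188 Ω
∠Z = arctan(-185/35.8) = -79.0°
I = V/|Z| = 17.9 mA
P = VI cos φ = 3.36 × 0.0179 × cos(-79.0°) = 11.4 mW

11.4 mW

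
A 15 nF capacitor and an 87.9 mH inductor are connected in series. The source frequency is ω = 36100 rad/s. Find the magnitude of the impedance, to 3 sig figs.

1330 Ω

X_L = ωL = 3170 Ω
X_C = 1/(ωC) = 1850 Ω
Net reactance X = X_L − X_C = 1330 Ω
Z = j1330 Ω
|Z| = √(0² + 1330²) = 1330 Ω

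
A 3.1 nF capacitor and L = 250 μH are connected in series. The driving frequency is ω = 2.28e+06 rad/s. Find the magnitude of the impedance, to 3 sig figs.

429 Ω

X_L = ωL = 570 Ω
X_C = 1/(ωC) = 141 Ω
Net reactance X = X_L − X_C = 429 Ω
Z = j429 Ω
|Z| = √(0² + 429²) = 429 Ω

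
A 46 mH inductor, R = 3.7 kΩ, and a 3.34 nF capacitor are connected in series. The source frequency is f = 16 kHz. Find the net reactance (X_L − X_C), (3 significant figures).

1650 Ω

ω = 2πf = 100500 rad/s
X_L = ωL = 4620 Ω
X_C = 1/(ωC) = 2980 Ω
X = 4620 − 2980 = 1650 Ω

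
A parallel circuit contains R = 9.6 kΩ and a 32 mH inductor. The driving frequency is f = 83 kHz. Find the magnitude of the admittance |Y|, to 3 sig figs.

ω = 2πf = 521500 rad/s
X_L = ωL = 16700 Ω
Parallel: admittances add. Y = 1/R + 1/(jωL)
Y = (0.000104 − j5.99e-05) S
|Y| = 0.000120 S → |Z| = 1/|Y| = 8320 Ω, ∠Z = −∠Y = 29.9°

120 μS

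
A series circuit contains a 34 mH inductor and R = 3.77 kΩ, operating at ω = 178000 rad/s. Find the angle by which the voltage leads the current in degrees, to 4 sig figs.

X_L = ωL = 6052 Ω
Z = 3770 + j6052 Ω
|Z| = √(3770² + 6052²) = 7130 Ω
∠Z = arctan(6052/3770) = 58.08°

58.08°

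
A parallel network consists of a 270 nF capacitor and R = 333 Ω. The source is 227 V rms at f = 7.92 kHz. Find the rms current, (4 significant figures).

3.125 A

ω = 2πf = 49760 rad/s
X_C = 1/(ωC) = 74.43 Ω
Parallel: admittances add. Y = 1/R + jωC
Y = (0.003003 + j0.01344) S
|Y| = 0.01377 S → |Z| = 1/|Y| = 72.64 Ω, ∠Z = −∠Y = -77.40°
I = V/|Z| = 227/72.64 = 3.125 A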